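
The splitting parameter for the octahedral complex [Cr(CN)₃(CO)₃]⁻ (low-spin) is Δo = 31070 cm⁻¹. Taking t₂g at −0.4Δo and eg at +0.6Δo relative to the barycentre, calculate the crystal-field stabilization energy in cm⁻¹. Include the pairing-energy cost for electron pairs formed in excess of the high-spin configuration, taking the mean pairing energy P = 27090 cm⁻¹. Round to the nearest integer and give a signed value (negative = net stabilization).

Ligand charges: 3×(-1) from CN⁻ and 3×(+0) from CO sum to -3; with overall charge -1, Cr is +2.
Cr is in group 6, so Cr²⁺ is d⁴ (6 − 2 = 4).
The d⁴ electrons fill as t₂g⁴ eg⁰.
The orbital stabilization is -1.6Δo = -1.6 × 31070 = -49712 cm⁻¹.
High-spin d⁴ would be t₂g³ eg¹ with 0 pairs; low-spin has 1, so 1 excess pair costs +1P = +27090 cm⁻¹.
Net CFSE = -49712 + 27090 = -22622 cm⁻¹.

-22622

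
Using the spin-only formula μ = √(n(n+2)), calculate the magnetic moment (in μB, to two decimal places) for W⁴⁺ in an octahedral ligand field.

2.83 μB

W⁴⁺: group 6, so d-count = 6 − 4 = 2.
Configuration: t₂g² eg⁰ → 2 unpaired electrons.
μ(spin-only) = √[2(2+2)] = √8 ≈ 2.83 μB.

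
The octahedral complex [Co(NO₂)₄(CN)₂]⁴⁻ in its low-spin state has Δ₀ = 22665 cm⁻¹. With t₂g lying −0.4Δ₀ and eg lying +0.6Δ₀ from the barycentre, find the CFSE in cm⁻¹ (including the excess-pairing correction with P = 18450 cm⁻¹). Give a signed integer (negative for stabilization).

-22347

Ligand charges: 4×(-1) from NO₂⁻ and 2×(-1) from CN⁻ sum to -6; with overall charge -4, Co is +2.
Co sits in group 9; removing 2 electrons leaves Co²⁺ with 9 − 2 = 7 d electrons.
Electron filling gives t₂g⁶ eg¹.
Orbital CFSE = 6(-0.4) + 1(0.6) = -1.8Δ₀ = -1.8 × 22665 = -40797 cm⁻¹.
Relative to high-spin t₂g⁵ eg² (2 paired), the low-spin configuration has 1 additional pair, contributing +1 × 18450 = +18450 cm⁻¹.
Overall CFSE = -40797 + 18450 = -22347 cm⁻¹.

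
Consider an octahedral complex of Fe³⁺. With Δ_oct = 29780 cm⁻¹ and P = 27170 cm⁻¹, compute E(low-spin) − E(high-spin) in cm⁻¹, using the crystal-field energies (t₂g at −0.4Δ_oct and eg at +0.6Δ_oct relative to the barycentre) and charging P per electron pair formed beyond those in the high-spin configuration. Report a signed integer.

-5220

Fe³⁺: group 8, so d-count = 8 − 3 = 5.
In the high-spin limit (t₂g³ eg²) the orbital term is 0.0Δ_oct = 0 cm⁻¹, with no excess pairing.
Low-spin t₂g⁵ eg⁰ gives -2.0Δ_oct = -59560 cm⁻¹, but forming 2 extra pairs costs 2P = 54340 cm⁻¹, so E(LS) = -59560 + 54340 = -5220 cm⁻¹.
E(LS) − E(HS) = -5220 − (0) = -5220 cm⁻¹.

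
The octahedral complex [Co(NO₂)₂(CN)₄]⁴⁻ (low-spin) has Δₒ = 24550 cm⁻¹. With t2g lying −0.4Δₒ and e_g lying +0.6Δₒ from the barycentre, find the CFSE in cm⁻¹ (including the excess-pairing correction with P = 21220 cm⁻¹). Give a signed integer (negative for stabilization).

-22970

Ligand charges: 2×(-1) from NO₂⁻ and 4×(-1) from CN⁻ sum to -6; with overall charge -4, Co is +2.
Group 9 minus oxidation state +2 gives a d⁷ configuration for Co²⁺.
The d⁷ electrons fill as t2g^6 e_g^1.
The orbital stabilization is -1.8Δₒ = -1.8 × 24550 = -44190 cm⁻¹.
Pairing penalty: 3 pairs vs 2 in the high-spin reference → 1 extra × P = 21220 cm⁻¹.
Overall CFSE = -44190 + 21220 = -22970 cm⁻¹.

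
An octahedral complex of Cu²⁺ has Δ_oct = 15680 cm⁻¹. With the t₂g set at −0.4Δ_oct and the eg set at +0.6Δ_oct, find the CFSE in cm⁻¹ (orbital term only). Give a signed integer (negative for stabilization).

-9408

Cu is in group 11, so Cu²⁺ is d⁹ (11 − 2 = 9).
Configuration: t₂g⁶ eg³.
CFSE(orbital) = 6×(-0.4Δ_oct) + 3×(0.6Δ_oct) = -0.6Δ_oct; with Δ_oct = 15680 cm⁻¹ that is -9408 cm⁻¹.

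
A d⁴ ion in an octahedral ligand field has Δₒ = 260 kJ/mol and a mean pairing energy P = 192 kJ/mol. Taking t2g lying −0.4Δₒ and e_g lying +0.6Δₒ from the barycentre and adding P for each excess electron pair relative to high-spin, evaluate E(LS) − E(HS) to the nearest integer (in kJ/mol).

In the high-spin limit (t2g^3 e_g^1) the orbital term is -0.6Δₒ = -156 kJ/mol, with no excess pairing.
Low-spin: t2g^4 e_g^0, orbital CFSE = -1.6Δₒ = -416 kJ/mol; plus 1 excess pair × P = +192 kJ/mol; total -224 kJ/mol.
The difference is -224 − (-156) = -68 kJ/mol, so low-spin lies lower.

-68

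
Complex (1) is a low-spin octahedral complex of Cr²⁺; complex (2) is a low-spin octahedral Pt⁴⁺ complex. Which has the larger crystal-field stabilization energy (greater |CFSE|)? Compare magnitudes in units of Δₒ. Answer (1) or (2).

(1): Cr²⁺: group 6, so d-count = 6 − 2 = 4; t2g^4 e_g^0, CFSE = -1.6Δₒ.
(2): Pt is in group 10, so Pt⁴⁺ is d⁶ (10 − 4 = 6); t₂g⁶ eg⁰, CFSE = -2.4Δₒ.
So (2) has the larger |CFSE|.

(2)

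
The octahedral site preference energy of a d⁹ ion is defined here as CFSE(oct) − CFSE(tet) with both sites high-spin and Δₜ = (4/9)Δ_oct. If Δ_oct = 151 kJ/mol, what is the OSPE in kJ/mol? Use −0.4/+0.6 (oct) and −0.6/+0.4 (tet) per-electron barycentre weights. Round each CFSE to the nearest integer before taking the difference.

Octahedral (high-spin): t2g^6 e_g^3, CFSE = 6(−0.4) + 3(+0.6) = -0.6Δ_oct = -0.6 × 151 = -91 kJ/mol.
In a tetrahedral site the filling is e^4 t2^5: CFSE(tet) = -0.4Δₜ = -0.4 × (4/9)(151) = -27 kJ/mol.
OSPE = -91 − (-27) = -64 kJ/mol.

-64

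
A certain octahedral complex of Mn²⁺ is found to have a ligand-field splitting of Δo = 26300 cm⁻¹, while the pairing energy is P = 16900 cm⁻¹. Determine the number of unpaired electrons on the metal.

1

Group 7 minus oxidation state +2 gives a d⁵ configuration for Mn²⁺.
Δo > P, so pairing is preferred: the ground state is low-spin.
That gives t₂g⁵ eg⁰.
Unpaired electrons: 1.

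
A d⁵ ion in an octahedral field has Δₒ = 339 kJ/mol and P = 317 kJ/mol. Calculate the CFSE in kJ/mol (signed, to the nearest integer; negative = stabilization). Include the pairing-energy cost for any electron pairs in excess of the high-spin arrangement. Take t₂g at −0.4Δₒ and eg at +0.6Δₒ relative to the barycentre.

Δₒ > P, so pairing is preferred: the ground state is low-spin.
That gives t₂g⁵ eg⁰.
Orbital CFSE = -2.0Δₒ = -2.0 × 339 = -678 kJ/mol.
Excess pairs vs high-spin: 2 − 0 = 2; pairing cost = +634 kJ/mol.
Net CFSE = -678 + 634 = -44 kJ/mol.

-44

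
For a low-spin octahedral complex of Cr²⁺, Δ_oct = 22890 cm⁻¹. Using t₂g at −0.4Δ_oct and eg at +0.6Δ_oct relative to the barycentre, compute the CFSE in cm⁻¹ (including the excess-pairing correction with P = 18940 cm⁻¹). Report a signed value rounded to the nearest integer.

Cr²⁺: group 6, so d-count = 6 − 2 = 4.
Configuration: t₂g⁴ eg⁰.
Orbital CFSE = 4(-0.4) + 0(0.6) = -1.6Δ_oct = -1.6 × 22890 = -36624 cm⁻¹.
Relative to high-spin t₂g³ eg¹ (0 paired), the low-spin configuration has 1 additional pair, contributing +1 × 18940 = +18940 cm⁻¹.
Net CFSE = -36624 + 18940 = -17684 cm⁻¹.

-17684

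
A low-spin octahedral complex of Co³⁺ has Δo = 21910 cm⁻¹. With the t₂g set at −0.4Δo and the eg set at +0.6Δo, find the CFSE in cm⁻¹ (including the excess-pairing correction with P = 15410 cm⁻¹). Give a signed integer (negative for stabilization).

-21764

Group 9 minus oxidation state +3 gives a d⁶ configuration for Co³⁺.
Electron filling gives t₂g⁶ eg⁰.
CFSE(orbital) = 6×(-0.4Δo) + 0×(0.6Δo) = -2.4Δo; with Δo = 21910 cm⁻¹ that is -52584 cm⁻¹.
Pairing penalty: 3 pairs vs 1 in the high-spin reference → 2 extra × P = 30820 cm⁻¹.
Overall CFSE = -52584 + 30820 = -21764 cm⁻¹.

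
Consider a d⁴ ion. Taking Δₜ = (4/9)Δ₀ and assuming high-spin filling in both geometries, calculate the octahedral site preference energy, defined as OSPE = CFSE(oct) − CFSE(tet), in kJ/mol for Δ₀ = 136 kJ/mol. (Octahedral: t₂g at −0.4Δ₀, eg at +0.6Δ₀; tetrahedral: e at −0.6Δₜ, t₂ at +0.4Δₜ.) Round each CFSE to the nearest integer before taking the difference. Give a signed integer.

-58

In an octahedral site d⁴ (HS) is t2g^3 e_g^1, giving CFSE(oct) = -0.6Δ₀ = -82 kJ/mol.
Tetrahedral e^2 t2^2 gives -0.4Δₜ = -0.4 × (4/9) × 136 = -24 kJ/mol.
OSPE = CFSE(oct) − CFSE(tet) = -82 − (-24) = -58 kJ/mol.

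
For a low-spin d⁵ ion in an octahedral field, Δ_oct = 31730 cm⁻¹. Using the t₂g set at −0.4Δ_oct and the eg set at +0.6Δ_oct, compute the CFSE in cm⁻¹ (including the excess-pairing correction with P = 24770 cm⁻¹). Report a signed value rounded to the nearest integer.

-13920

Electron filling gives t₂g⁵ eg⁰.
Orbital CFSE = 5(-0.4) + 0(0.6) = -2.0Δ_oct = -2.0 × 31730 = -63460 cm⁻¹.
High-spin d⁵ would be t₂g³ eg² with 0 pairs; low-spin has 2, so 2 excess pairs cost +2P = +49540 cm⁻¹.
Combining: -63460 + 49540 = -13920 cm⁻¹.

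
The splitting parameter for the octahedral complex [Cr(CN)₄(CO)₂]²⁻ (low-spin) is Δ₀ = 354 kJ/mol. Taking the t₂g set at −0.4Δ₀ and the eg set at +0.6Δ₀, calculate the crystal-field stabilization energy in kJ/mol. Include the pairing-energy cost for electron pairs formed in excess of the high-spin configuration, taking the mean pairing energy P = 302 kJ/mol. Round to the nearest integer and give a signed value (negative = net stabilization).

-264

Ligand charges: 4×(-1) from CN⁻ and 2×(+0) from CO sum to -4; with overall charge -2, Cr is +2.
Cr is in group 6, so Cr²⁺ is d⁴ (6 − 2 = 4).
The d⁴ electrons fill as t₂g⁴ eg⁰.
The orbital stabilization is -1.6Δ₀ = -1.6 × 354 = -566 kJ/mol.
Pairing penalty: 1 pair vs 0 in the high-spin reference → 1 extra × P = 302 kJ/mol.
Overall CFSE = -566 + 302 = -264 kJ/mol.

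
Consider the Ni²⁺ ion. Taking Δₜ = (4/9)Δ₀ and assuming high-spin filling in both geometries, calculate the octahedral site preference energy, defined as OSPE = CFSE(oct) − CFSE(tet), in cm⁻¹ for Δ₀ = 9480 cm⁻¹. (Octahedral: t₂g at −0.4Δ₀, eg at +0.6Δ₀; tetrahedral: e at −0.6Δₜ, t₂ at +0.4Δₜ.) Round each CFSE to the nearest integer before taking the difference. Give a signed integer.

-8005

Group 10 minus oxidation state +2 gives a d⁸ configuration for Ni²⁺.
In an octahedral site d⁸ (HS) is t2g^6 e_g^2, giving CFSE(oct) = -1.2Δ₀ = -11376 cm⁻¹.
In a tetrahedral site the filling is e^4 t2^4: CFSE(tet) = -0.8Δₜ = -0.8 × (4/9)(9480) = -3371 cm⁻¹.
OSPE = -11376 − (-3371) = -8005 cm⁻¹.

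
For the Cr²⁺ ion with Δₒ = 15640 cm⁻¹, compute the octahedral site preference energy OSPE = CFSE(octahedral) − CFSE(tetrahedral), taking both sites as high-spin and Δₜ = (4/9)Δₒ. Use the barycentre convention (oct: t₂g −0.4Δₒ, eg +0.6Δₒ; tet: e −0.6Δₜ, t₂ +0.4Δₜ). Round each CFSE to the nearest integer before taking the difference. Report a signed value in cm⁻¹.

Group 6 minus oxidation state +2 gives a d⁴ configuration for Cr²⁺.
Octahedral (high-spin): t2g^3 e_g^1, CFSE = 3(−0.4) + 1(+0.6) = -0.6Δₒ = -0.6 × 15640 = -9384 cm⁻¹.
Tetrahedral e^2 t2^2 gives -0.4Δₜ = -0.4 × (4/9) × 15640 = -2780 cm⁻¹.
OSPE = CFSE(oct) − CFSE(tet) = -9384 − (-2780) = -6604 cm⁻¹.

-6604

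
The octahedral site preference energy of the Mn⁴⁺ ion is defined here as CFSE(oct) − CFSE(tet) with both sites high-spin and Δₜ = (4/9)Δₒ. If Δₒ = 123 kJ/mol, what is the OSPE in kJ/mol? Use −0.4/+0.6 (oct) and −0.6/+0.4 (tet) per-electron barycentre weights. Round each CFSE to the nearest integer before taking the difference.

Mn sits in group 7; removing 4 electrons leaves Mn⁴⁺ with 7 − 4 = 3 d electrons.
Octahedral high-spin t2g^3 e_g^0: CFSE = -1.2 × 123 = -148 kJ/mol.
In a tetrahedral site the filling is e^2 t2^1: CFSE(tet) = -0.8Δₜ = -0.8 × (4/9)(123) = -44 kJ/mol.
OSPE = -148 − (-44) = -104 kJ/mol.

-104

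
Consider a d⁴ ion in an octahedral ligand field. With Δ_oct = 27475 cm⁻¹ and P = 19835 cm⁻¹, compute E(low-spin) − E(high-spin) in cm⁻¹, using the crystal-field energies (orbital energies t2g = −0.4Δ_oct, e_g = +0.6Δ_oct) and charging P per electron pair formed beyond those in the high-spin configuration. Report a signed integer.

-7640

High-spin d⁴ fills as t2g^3 e_g^1 with CFSE 3(−0.4) + 1(+0.6) = -0.6Δ_oct = -16485 cm⁻¹.
Low-spin t2g^4 e_g^0 gives -1.6Δ_oct = -43960 cm⁻¹, but forming 1 extra pair costs 1P = 19835 cm⁻¹, so E(LS) = -43960 + 19835 = -24125 cm⁻¹.
E(LS) − E(HS) = -24125 − (-16485) = -7640 cm⁻¹.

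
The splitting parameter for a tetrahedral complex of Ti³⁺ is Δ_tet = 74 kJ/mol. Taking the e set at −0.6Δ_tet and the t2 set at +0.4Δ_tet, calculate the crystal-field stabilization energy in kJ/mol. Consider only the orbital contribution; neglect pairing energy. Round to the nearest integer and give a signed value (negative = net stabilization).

Group 4 minus oxidation state +3 gives a d¹ configuration for Ti³⁺.
Tetrahedral splitting is small, so the complex is high-spin.
The d¹ electrons fill as e^1 t2^0.
Orbital CFSE = 1(-0.6) + 0(0.4) = -0.6Δ_tet = -0.6 × 74 = -44 kJ/mol.

-44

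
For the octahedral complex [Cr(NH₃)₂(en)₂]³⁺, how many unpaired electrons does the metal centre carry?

Ligand charges: 2×(+0) from NH₃ and 2×(+0) from en sum to +0; with overall charge +3, Cr is +3.
Cr sits in group 6; removing 3 electrons leaves Cr³⁺ with 6 − 3 = 3 d electrons.
Configuration: t₂g³ eg⁰, giving 3 unpaired electrons.

3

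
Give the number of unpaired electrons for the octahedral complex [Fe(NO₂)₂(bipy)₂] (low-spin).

0

Ligand charges: 2×(-1) from NO₂⁻ and 2×(+0) from bipy sum to -2; with overall charge +0, Fe is +2.
Fe is in group 8, so Fe²⁺ is d⁶ (8 − 2 = 6).
Configuration: t₂g⁶ eg⁰, giving 0 unpaired electrons.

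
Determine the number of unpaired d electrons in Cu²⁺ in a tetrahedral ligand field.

Cu²⁺: group 11, so d-count = 11 − 2 = 9.
Tetrahedral fields are weak (Δₜ ≈ 4/9 Δₒ), so electrons fill high-spin.
Configuration: e⁴ t₂⁵, giving 1 unpaired electron.

1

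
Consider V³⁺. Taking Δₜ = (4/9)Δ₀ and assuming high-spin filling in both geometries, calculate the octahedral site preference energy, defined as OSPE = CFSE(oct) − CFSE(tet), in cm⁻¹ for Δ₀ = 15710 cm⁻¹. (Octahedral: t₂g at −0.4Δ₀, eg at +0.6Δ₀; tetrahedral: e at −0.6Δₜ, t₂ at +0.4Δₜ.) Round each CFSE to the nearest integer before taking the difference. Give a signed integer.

V is in group 5, so V³⁺ is d² (5 − 3 = 2).
Octahedral (high-spin): t₂g² eg⁰, CFSE = 2(−0.4) + 0(+0.6) = -0.8Δ₀ = -0.8 × 15710 = -12568 cm⁻¹.
In a tetrahedral site the filling is e² t₂⁰: CFSE(tet) = -1.2Δₜ = -1.2 × (4/9)(15710) = -8379 cm⁻¹.
Subtracting, OSPE = -12568 − (-8379) = -4189 cm⁻¹.

-4189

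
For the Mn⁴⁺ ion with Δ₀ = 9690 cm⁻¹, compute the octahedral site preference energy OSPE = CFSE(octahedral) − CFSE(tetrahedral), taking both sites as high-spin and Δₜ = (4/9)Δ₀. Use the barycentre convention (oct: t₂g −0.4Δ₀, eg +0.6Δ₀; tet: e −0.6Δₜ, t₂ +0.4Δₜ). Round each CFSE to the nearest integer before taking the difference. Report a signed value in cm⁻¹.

Mn sits in group 7; removing 4 electrons leaves Mn⁴⁺ with 7 − 4 = 3 d electrons.
In an octahedral site d³ (HS) is t₂g³ eg⁰, giving CFSE(oct) = -1.2Δ₀ = -11628 cm⁻¹.
Tetrahedral: e² t₂¹, CFSE = 2(−0.6) + 1(+0.4) = -0.8Δₜ = -0.8 × (4/9) × 9690 = -3445 cm⁻¹.
Subtracting, OSPE = -11628 − (-3445) = -8183 cm⁻¹.

-8183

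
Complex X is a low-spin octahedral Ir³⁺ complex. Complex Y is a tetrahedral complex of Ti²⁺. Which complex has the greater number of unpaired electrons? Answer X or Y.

Y

X: Group 9 minus oxidation state +3 gives a d⁶ configuration for Ir³⁺; t₂g⁶ eg⁰ → 0 unpaired.
Y: Ti is in group 4, so Ti²⁺ is d² (4 − 2 = 2); Tetrahedral splitting is small, so the complex is high-spin; e² t₂⁰ → 2 unpaired.
So Y has more unpaired electrons.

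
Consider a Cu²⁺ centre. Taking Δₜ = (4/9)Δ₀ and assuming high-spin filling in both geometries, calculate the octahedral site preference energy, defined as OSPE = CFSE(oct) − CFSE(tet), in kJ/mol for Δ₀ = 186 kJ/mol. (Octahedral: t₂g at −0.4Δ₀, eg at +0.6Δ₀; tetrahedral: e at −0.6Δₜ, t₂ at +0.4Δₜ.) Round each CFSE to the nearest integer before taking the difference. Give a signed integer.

-79

Cu is in group 11, so Cu²⁺ is d⁹ (11 − 2 = 9).
Octahedral (high-spin): t₂g⁶ eg³, CFSE = 6(−0.4) + 3(+0.6) = -0.6Δ₀ = -0.6 × 186 = -112 kJ/mol.
In a tetrahedral site the filling is e⁴ t₂⁵: CFSE(tet) = -0.4Δₜ = -0.4 × (4/9)(186) = -33 kJ/mol.
Subtracting, OSPE = -112 − (-33) = -79 kJ/mol.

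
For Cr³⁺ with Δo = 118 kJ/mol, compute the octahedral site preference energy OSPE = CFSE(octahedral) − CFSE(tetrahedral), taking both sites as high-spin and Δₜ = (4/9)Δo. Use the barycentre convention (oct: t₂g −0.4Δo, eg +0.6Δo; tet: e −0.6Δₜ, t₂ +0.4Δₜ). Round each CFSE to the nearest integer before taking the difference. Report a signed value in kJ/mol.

Group 6 minus oxidation state +3 gives a d³ configuration for Cr³⁺.
Octahedral high-spin t₂g³ eg⁰: CFSE = -1.2 × 118 = -142 kJ/mol.
Tetrahedral: e² t₂¹, CFSE = 2(−0.6) + 1(+0.4) = -0.8Δₜ = -0.8 × (4/9) × 118 = -42 kJ/mol.
OSPE = -142 − (-42) = -100 kJ/mol.

-100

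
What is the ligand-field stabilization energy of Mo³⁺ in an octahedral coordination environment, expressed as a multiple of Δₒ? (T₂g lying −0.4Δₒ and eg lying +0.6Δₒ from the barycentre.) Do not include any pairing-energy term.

-1.2 Δₒ

Mo is in group 6, so Mo³⁺ is d³ (6 − 3 = 3).
Configuration: t₂g³ eg⁰.
CFSE = 3(-0.4Δₒ) + 0(0.6Δₒ) = -1.2Δₒ + 0.0Δₒ = -1.2Δₒ.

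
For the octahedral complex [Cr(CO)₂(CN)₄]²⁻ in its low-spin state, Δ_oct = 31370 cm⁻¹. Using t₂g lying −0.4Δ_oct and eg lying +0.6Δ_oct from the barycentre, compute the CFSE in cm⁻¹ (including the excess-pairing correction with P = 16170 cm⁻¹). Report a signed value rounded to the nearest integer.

Ligand charges: 2×(+0) from CO and 4×(-1) from CN⁻ sum to -4; with overall charge -2, Cr is +2.
Cr²⁺: group 6, so d-count = 6 − 2 = 4.
Configuration: t₂g⁴ eg⁰.
The orbital stabilization is -1.6Δ_oct = -1.6 × 31370 = -50192 cm⁻¹.
Relative to high-spin t₂g³ eg¹ (0 paired), the low-spin configuration has 1 additional pair, contributing +1 × 16170 = +16170 cm⁻¹.
Net CFSE = -50192 + 16170 = -34022 cm⁻¹.

-34022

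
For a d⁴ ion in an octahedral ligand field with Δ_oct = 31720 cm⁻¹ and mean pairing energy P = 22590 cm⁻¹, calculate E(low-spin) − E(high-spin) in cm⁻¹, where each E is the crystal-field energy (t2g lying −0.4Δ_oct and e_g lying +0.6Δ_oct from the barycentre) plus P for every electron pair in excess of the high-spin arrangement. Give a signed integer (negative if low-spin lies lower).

High-spin: t2g^3 e_g^1, CFSE = -0.6Δ_oct = -19032 cm⁻¹.
Low-spin t2g^4 e_g^0 gives -1.6Δ_oct = -50752 cm⁻¹, but forming 1 extra pair costs 1P = 22590 cm⁻¹, so E(LS) = -50752 + 22590 = -28162 cm⁻¹.
Thus E(LS) − E(HS) = -9130 cm⁻¹.

-9130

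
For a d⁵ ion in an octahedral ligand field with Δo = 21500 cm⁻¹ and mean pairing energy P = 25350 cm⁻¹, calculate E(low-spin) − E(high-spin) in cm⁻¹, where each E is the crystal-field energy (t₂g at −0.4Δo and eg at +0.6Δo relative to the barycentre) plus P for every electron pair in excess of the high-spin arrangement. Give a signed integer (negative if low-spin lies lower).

High-spin: t₂g³ eg², CFSE = 0.0Δo = 0 cm⁻¹.
Low-spin t₂g⁵ eg⁰ gives -2.0Δo = -43000 cm⁻¹, but forming 2 extra pairs costs 2P = 50700 cm⁻¹, so E(LS) = -43000 + 50700 = 7700 cm⁻¹.
Thus E(LS) − E(HS) = 7700 cm⁻¹.

7700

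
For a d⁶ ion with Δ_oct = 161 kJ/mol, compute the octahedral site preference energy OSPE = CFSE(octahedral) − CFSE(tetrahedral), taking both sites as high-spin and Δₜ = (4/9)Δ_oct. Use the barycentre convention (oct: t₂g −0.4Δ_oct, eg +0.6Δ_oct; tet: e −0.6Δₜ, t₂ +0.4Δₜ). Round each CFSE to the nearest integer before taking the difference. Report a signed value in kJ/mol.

-21

Octahedral high-spin t2g^4 e_g^2: CFSE = -0.4 × 161 = -64 kJ/mol.
Tetrahedral e^3 t2^3 gives -0.6Δₜ = -0.6 × (4/9) × 161 = -43 kJ/mol.
OSPE = CFSE(oct) − CFSE(tet) = -64 − (-43) = -21 kJ/mol.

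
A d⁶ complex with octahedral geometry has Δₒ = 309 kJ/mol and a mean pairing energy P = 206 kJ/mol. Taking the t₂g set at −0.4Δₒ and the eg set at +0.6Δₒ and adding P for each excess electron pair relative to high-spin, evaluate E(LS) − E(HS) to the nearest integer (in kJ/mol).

-206

High-spin d⁶ fills as t₂g⁴ eg² with CFSE 4(−0.4) + 2(+0.6) = -0.4Δₒ = -124 kJ/mol.
Low-spin t₂g⁶ eg⁰ gives -2.4Δₒ = -742 kJ/mol, but forming 2 extra pairs costs 2P = 412 kJ/mol, so E(LS) = -742 + 412 = -330 kJ/mol.
E(LS) − E(HS) = -330 − (-124) = -206 kJ/mol.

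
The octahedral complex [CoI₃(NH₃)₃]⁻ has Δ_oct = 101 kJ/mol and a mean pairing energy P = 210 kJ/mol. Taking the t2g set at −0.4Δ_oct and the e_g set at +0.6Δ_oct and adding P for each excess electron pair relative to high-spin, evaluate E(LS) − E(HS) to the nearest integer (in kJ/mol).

Ligand charges: 3×(-1) from I⁻ and 3×(+0) from NH₃ sum to -3; with overall charge -1, Co is +2.
Co²⁺: group 9, so d-count = 9 − 2 = 7.
In the high-spin limit (t2g^5 e_g^2) the orbital term is -0.8Δ_oct = -81 kJ/mol, with no excess pairing.
Low-spin: t2g^6 e_g^1, orbital CFSE = -1.8Δ_oct = -182 kJ/mol; plus 1 excess pair × P = +210 kJ/mol; total 28 kJ/mol.
E(LS) − E(HS) = 28 − (-81) = 109 kJ/mol.

109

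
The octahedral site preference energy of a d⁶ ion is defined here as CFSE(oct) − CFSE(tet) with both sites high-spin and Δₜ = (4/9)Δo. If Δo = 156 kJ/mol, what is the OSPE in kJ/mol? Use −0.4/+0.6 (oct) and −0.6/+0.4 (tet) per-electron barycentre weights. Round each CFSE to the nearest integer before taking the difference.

-20

In an octahedral site d⁶ (HS) is t2g^4 e_g^2, giving CFSE(oct) = -0.4Δo = -62 kJ/mol.
Tetrahedral: e^3 t2^3, CFSE = 3(−0.6) + 3(+0.4) = -0.6Δₜ = -0.6 × (4/9) × 156 = -42 kJ/mol.
Subtracting, OSPE = -62 − (-42) = -20 kJ/mol.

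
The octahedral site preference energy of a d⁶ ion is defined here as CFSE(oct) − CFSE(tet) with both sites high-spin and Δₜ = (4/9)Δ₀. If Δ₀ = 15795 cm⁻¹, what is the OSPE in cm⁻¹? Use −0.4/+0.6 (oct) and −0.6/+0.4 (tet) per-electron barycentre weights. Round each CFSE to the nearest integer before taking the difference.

-2106

Octahedral (high-spin): t2g^4 e_g^2, CFSE = 4(−0.4) + 2(+0.6) = -0.4Δ₀ = -0.4 × 15795 = -6318 cm⁻¹.
Tetrahedral: e^3 t2^3, CFSE = 3(−0.6) + 3(+0.4) = -0.6Δₜ = -0.6 × (4/9) × 15795 = -4212 cm⁻¹.
OSPE = -6318 − (-4212) = -2106 cm⁻¹.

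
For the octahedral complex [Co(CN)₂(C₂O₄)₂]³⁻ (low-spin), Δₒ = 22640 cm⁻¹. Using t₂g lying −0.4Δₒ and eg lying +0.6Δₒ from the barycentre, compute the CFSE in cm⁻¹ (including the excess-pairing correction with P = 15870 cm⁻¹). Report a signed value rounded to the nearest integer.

Ligand charges: 2×(-1) from CN⁻ and 2×(-2) from C₂O₄²⁻ sum to -6; with overall charge -3, Co is +3.
Co³⁺: group 9, so d-count = 9 − 3 = 6.
Electron filling gives t₂g⁶ eg⁰.
The orbital stabilization is -2.4Δₒ = -2.4 × 22640 = -54336 cm⁻¹.
High-spin d⁶ would be t₂g⁴ eg² with 1 pair; low-spin has 3, so 2 excess pairs cost +2P = +31740 cm⁻¹.
Net CFSE = -54336 + 31740 = -22596 cm⁻¹.

-22596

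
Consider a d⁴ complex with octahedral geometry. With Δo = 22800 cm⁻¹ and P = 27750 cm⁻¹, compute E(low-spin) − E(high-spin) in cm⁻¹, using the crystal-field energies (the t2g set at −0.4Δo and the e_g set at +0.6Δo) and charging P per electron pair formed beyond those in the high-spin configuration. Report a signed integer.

High-spin d⁴ fills as t2g^3 e_g^1 with CFSE 3(−0.4) + 1(+0.6) = -0.6Δo = -13680 cm⁻¹.
For low-spin the configuration is t2g^4 e_g^0: orbital energy -1.6 × 22800 = -36480 cm⁻¹, and 1 additional pair relative to high-spin adds 27750 cm⁻¹, giving -8730 cm⁻¹.
The difference is -8730 − (-13680) = 4950 cm⁻¹, so high-spin lies lower.

4950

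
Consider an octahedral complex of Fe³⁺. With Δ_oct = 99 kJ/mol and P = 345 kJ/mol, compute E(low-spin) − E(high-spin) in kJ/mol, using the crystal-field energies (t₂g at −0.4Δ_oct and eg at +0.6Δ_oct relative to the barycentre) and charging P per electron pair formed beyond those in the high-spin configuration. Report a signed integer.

492

Fe sits in group 8; removing 3 electrons leaves Fe³⁺ with 8 − 3 = 5 d electrons.
High-spin d⁵ fills as t₂g³ eg² with CFSE 3(−0.4) + 2(+0.6) = 0.0Δ_oct = 0 kJ/mol.
Low-spin t₂g⁵ eg⁰ gives -2.0Δ_oct = -198 kJ/mol, but forming 2 extra pairs costs 2P = 690 kJ/mol, so E(LS) = -198 + 690 = 492 kJ/mol.
Thus E(LS) − E(HS) = 492 kJ/mol.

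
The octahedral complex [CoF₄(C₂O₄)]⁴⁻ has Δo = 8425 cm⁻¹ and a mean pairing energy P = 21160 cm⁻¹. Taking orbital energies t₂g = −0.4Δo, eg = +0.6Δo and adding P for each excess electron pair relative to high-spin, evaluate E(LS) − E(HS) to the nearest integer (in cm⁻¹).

12735

Ligand charges: 4×(-1) from F⁻ and 1×(-2) from C₂O₄²⁻ sum to -6; with overall charge -4, Co is +2.
Co is in group 9, so Co²⁺ is d⁷ (9 − 2 = 7).
High-spin d⁷ fills as t₂g⁵ eg² with CFSE 5(−0.4) + 2(+0.6) = -0.8Δo = -6740 cm⁻¹.
Low-spin t₂g⁶ eg¹ gives -1.8Δo = -15165 cm⁻¹, but forming 1 extra pair costs 1P = 21160 cm⁻¹, so E(LS) = -15165 + 21160 = 5995 cm⁻¹.
Thus E(LS) − E(HS) = 12735 cm⁻¹.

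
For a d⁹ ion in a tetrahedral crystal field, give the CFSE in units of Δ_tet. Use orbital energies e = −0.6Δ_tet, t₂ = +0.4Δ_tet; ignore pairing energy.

Tetrahedral fields are weak (Δₜ ≈ 4/9 Δₒ), so electrons fill high-spin.
Configuration: e⁴ t₂⁵.
CFSE = 4(-0.6Δ_tet) + 5(0.4Δ_tet) = -2.4Δ_tet + 2.0Δ_tet = -0.4Δ_tet.

-0.4 Δ_tet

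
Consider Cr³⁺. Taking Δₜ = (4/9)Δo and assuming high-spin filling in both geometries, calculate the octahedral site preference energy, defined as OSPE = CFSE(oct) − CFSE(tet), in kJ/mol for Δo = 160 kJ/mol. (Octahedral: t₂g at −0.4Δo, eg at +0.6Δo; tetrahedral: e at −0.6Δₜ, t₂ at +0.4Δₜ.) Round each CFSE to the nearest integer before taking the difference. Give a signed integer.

-135

Cr sits in group 6; removing 3 electrons leaves Cr³⁺ with 6 − 3 = 3 d electrons.
Octahedral high-spin t2g^3 e_g^0: CFSE = -1.2 × 160 = -192 kJ/mol.
Tetrahedral: e^2 t2^1, CFSE = 2(−0.6) + 1(+0.4) = -0.8Δₜ = -0.8 × (4/9) × 160 = -57 kJ/mol.
Subtracting, OSPE = -192 − (-57) = -135 kJ/mol.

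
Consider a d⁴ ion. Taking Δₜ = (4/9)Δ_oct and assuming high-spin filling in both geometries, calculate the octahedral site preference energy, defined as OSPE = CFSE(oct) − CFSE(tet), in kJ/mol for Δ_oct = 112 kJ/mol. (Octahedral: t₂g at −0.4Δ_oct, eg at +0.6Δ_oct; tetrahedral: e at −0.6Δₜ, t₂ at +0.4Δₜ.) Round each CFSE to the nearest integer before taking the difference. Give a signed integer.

Octahedral (high-spin): t₂g³ eg¹, CFSE = 3(−0.4) + 1(+0.6) = -0.6Δ_oct = -0.6 × 112 = -67 kJ/mol.
Tetrahedral: e² t₂², CFSE = 2(−0.6) + 2(+0.4) = -0.4Δₜ = -0.4 × (4/9) × 112 = -20 kJ/mol.
Subtracting, OSPE = -67 − (-20) = -47 kJ/mol.

-47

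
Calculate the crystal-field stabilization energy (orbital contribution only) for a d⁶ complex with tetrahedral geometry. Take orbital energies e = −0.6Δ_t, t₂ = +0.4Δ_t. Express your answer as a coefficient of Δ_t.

Tetrahedral fields are weak (Δₜ ≈ 4/9 Δₒ), so electrons fill high-spin.
Configuration: e³ t₂³.
CFSE = 3(-0.6Δ_t) + 3(0.4Δ_t) = -1.8Δ_t + 1.2Δ_t = -0.6Δ_t.

-0.6 Δ_t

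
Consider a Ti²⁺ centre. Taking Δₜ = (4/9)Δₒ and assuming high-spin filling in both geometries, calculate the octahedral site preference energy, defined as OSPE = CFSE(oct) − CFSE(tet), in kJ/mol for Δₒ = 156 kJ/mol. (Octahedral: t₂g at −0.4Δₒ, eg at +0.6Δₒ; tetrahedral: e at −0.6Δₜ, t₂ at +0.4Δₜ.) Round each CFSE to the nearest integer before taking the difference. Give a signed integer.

-42

Ti is in group 4, so Ti²⁺ is d² (4 − 2 = 2).
Octahedral (high-spin): t₂g² eg⁰, CFSE = 2(−0.4) + 0(+0.6) = -0.8Δₒ = -0.8 × 156 = -125 kJ/mol.
Tetrahedral e² t₂⁰ gives -1.2Δₜ = -1.2 × (4/9) × 156 = -83 kJ/mol.
OSPE = -125 − (-83) = -42 kJ/mol.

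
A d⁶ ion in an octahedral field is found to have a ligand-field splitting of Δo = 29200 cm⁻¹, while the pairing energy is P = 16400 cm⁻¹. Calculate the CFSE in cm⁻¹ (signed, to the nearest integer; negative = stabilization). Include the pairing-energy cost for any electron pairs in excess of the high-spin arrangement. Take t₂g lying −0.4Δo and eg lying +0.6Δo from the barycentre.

Δo > P, so pairing is preferred: the ground state is low-spin.
Configuration: t₂g⁶ eg⁰.
Orbital CFSE = -2.4Δo = -2.4 × 29200 = -70080 cm⁻¹.
Excess pairs vs high-spin: 3 − 1 = 2; pairing cost = +32800 cm⁻¹.
Net CFSE = -70080 + 32800 = -37280 cm⁻¹.

-37280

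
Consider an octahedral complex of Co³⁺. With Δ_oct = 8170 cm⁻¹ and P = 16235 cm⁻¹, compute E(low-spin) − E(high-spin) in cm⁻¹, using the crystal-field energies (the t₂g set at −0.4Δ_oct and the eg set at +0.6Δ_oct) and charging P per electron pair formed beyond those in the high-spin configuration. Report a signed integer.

16130

Co³⁺: group 9, so d-count = 9 − 3 = 6.
High-spin: t₂g⁴ eg², CFSE = -0.4Δ_oct = -3268 cm⁻¹.
For low-spin the configuration is t₂g⁶ eg⁰: orbital energy -2.4 × 8170 = -19608 cm⁻¹, and 2 additional pairs relative to high-spin add 32470 cm⁻¹, giving 12862 cm⁻¹.
Thus E(LS) − E(HS) = 16130 cm⁻¹.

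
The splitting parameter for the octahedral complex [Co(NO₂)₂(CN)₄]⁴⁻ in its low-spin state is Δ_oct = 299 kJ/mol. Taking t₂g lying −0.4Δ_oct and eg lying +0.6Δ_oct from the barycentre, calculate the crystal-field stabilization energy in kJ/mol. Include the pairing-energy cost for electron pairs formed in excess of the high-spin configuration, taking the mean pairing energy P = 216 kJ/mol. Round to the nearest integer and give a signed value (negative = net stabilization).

-322

Ligand charges: 2×(-1) from NO₂⁻ and 4×(-1) from CN⁻ sum to -6; with overall charge -4, Co is +2.
Group 9 minus oxidation state +2 gives a d⁷ configuration for Co²⁺.
Configuration: t₂g⁶ eg¹.
Orbital CFSE = 6(-0.4) + 1(0.6) = -1.8Δ_oct = -1.8 × 299 = -538 kJ/mol.
Relative to high-spin t₂g⁵ eg² (2 paired), the low-spin configuration has 1 additional pair, contributing +1 × 216 = +216 kJ/mol.
Net CFSE = -538 + 216 = -322 kJ/mol.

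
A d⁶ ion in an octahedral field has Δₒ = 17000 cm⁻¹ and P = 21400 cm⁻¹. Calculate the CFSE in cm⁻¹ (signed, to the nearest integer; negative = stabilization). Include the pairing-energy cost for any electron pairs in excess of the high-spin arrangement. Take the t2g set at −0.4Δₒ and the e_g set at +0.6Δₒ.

Δₒ < P, so pairing is avoided: the ground state is high-spin.
Filling d⁶ accordingly: t2g^4 e_g^2.
Orbital CFSE = -0.4Δₒ = -0.4 × 17000 = -6800 cm⁻¹.
High-spin has no excess pairs, so no pairing correction applies.

-6800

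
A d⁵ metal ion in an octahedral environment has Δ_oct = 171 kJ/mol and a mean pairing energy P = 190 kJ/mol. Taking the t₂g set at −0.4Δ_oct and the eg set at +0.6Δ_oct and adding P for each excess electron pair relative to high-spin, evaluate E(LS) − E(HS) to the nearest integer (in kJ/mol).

38

High-spin d⁵ fills as t₂g³ eg² with CFSE 3(−0.4) + 2(+0.6) = 0.0Δ_oct = 0 kJ/mol.
For low-spin the configuration is t₂g⁵ eg⁰: orbital energy -2.0 × 171 = -342 kJ/mol, and 2 additional pairs relative to high-spin add 380 kJ/mol, giving 38 kJ/mol.
E(LS) − E(HS) = 38 − (0) = 38 kJ/mol.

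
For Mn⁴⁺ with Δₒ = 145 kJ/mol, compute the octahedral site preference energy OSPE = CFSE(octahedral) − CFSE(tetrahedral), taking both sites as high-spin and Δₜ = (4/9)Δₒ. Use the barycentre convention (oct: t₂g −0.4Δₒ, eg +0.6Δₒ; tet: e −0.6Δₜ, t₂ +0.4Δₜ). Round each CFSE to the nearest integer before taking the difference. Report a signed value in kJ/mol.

Mn sits in group 7; removing 4 electrons leaves Mn⁴⁺ with 7 − 4 = 3 d electrons.
In an octahedral site d³ (HS) is t₂g³ eg⁰, giving CFSE(oct) = -1.2Δₒ = -174 kJ/mol.
In a tetrahedral site the filling is e² t₂¹: CFSE(tet) = -0.8Δₜ = -0.8 × (4/9)(145) = -52 kJ/mol.
Subtracting, OSPE = -174 − (-52) = -122 kJ/mol.

-122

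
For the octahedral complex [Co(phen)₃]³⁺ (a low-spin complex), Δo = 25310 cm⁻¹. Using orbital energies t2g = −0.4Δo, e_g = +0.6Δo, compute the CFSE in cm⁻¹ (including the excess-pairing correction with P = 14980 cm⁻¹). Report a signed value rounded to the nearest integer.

-30784

phen is neutral, so the +3 overall charge sits on Co: oxidation state +3.
Co is in group 9, so Co³⁺ is d⁶ (9 − 3 = 6).
The d⁶ electrons fill as t2g^6 e_g^0.
Orbital CFSE = 6(-0.4) + 0(0.6) = -2.4Δo = -2.4 × 25310 = -60744 cm⁻¹.
High-spin d⁶ would be t2g^4 e_g^2 with 1 pair; low-spin has 3, so 2 excess pairs cost +2P = +29960 cm⁻¹.
Net CFSE = -60744 + 29960 = -30784 cm⁻¹.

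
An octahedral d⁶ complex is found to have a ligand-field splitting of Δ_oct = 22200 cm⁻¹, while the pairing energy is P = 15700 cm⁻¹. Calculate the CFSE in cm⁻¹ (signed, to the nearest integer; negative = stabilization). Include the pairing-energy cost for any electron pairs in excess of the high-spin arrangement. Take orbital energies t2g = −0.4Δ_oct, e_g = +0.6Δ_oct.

-21880

Here Δ_oct > P (22200 > 15700), so the low-spin state is favoured.
Filling d⁶ accordingly: t2g^6 e_g^0.
Orbital CFSE = -2.4Δ_oct = -2.4 × 22200 = -53280 cm⁻¹.
Excess pairs vs high-spin: 3 − 1 = 2; pairing cost = +31400 cm⁻¹.
Net CFSE = -53280 + 31400 = -21880 cm⁻¹.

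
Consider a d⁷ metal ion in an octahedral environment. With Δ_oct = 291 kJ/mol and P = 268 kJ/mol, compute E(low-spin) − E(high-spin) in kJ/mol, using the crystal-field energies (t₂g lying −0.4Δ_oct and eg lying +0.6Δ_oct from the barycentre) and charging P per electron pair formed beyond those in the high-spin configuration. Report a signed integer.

In the high-spin limit (t₂g⁵ eg²) the orbital term is -0.8Δ_oct = -233 kJ/mol, with no excess pairing.
Low-spin t₂g⁶ eg¹ gives -1.8Δ_oct = -524 kJ/mol, but forming 1 extra pair costs 1P = 268 kJ/mol, so E(LS) = -524 + 268 = -256 kJ/mol.
E(LS) − E(HS) = -256 − (-233) = -23 kJ/mol.

-23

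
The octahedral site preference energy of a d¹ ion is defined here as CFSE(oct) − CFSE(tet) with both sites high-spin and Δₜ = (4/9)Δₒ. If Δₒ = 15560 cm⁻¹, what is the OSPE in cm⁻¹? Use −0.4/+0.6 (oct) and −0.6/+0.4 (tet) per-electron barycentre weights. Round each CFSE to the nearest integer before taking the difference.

-2075

Octahedral (high-spin): t₂g¹ eg⁰, CFSE = 1(−0.4) + 0(+0.6) = -0.4Δₒ = -0.4 × 15560 = -6224 cm⁻¹.
Tetrahedral: e¹ t₂⁰, CFSE = 1(−0.6) + 0(+0.4) = -0.6Δₜ = -0.6 × (4/9) × 15560 = -4149 cm⁻¹.
Subtracting, OSPE = -6224 − (-4149) = -2075 cm⁻¹.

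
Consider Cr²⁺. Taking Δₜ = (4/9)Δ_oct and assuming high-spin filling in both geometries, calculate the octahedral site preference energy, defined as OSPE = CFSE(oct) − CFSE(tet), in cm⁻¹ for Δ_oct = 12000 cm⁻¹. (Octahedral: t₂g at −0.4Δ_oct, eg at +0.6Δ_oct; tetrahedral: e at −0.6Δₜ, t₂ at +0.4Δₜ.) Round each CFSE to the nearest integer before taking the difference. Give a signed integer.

-5067

Group 6 minus oxidation state +2 gives a d⁴ configuration for Cr²⁺.
Octahedral high-spin t2g^3 e_g^1: CFSE = -0.6 × 12000 = -7200 cm⁻¹.
In a tetrahedral site the filling is e^2 t2^2: CFSE(tet) = -0.4Δₜ = -0.4 × (4/9)(12000) = -2133 cm⁻¹.
Subtracting, OSPE = -7200 − (-2133) = -5067 cm⁻¹.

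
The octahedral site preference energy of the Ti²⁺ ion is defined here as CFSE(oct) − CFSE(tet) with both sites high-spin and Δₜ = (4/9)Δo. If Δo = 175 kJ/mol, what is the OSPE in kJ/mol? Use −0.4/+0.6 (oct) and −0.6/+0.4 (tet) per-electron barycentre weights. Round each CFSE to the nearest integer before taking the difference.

-47

Ti²⁺: group 4, so d-count = 4 − 2 = 2.
Octahedral (high-spin): t₂g² eg⁰, CFSE = 2(−0.4) + 0(+0.6) = -0.8Δo = -0.8 × 175 = -140 kJ/mol.
In a tetrahedral site the filling is e² t₂⁰: CFSE(tet) = -1.2Δₜ = -1.2 × (4/9)(175) = -93 kJ/mol.
OSPE = CFSE(oct) − CFSE(tet) = -140 − (-93) = -47 kJ/mol.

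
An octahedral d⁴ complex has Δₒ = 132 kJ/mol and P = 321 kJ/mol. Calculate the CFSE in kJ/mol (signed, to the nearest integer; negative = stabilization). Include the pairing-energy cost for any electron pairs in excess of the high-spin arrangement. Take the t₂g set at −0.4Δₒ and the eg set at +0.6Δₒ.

-79

Here Δₒ < P (132 < 321), so the high-spin state is favoured.
Filling d⁴ accordingly: t₂g³ eg¹.
Orbital CFSE = -0.6Δₒ = -0.6 × 132 = -79 kJ/mol.
High-spin has no excess pairs, so no pairing correction applies.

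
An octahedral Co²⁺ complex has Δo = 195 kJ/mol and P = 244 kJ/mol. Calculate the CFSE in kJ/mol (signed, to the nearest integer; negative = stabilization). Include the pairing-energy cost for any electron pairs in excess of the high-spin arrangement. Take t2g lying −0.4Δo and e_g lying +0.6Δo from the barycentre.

-156

Co²⁺: group 9, so d-count = 9 − 2 = 7.
Here Δo < P (195 < 244), so the high-spin state is favoured.
Configuration: t2g^5 e_g^2.
Orbital CFSE = -0.8Δo = -0.8 × 195 = -156 kJ/mol.
High-spin has no excess pairs, so no pairing correction applies.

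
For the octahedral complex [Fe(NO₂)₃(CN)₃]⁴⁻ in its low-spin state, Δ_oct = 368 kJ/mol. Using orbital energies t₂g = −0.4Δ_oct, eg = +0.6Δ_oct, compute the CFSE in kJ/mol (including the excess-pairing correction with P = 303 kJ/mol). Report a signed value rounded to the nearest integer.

Ligand charges: 3×(-1) from NO₂⁻ and 3×(-1) from CN⁻ sum to -6; with overall charge -4, Fe is +2.
Group 8 minus oxidation state +2 gives a d⁶ configuration for Fe²⁺.
The d⁶ electrons fill as t₂g⁶ eg⁰.
CFSE(orbital) = 6×(-0.4Δ_oct) + 0×(0.6Δ_oct) = -2.4Δ_oct; with Δ_oct = 368 kJ/mol that is -883 kJ/mol.
Pairing penalty: 3 pairs vs 1 in the high-spin reference → 2 extra × P = 606 kJ/mol.
Combining: -883 + 606 = -277 kJ/mol.

-277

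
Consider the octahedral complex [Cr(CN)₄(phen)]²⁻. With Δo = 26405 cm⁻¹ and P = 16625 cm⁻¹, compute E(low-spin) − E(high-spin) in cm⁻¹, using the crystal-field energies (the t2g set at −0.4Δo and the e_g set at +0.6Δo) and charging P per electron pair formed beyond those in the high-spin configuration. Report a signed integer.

-9780

Ligand charges: 4×(-1) from CN⁻ and 1×(+0) from phen sum to -4; with overall charge -2, Cr is +2.
Cr²⁺: group 6, so d-count = 6 − 2 = 4.
High-spin d⁴ fills as t2g^3 e_g^1 with CFSE 3(−0.4) + 1(+0.6) = -0.6Δo = -15843 cm⁻¹.
Low-spin: t2g^4 e_g^0, orbital CFSE = -1.6Δo = -42248 cm⁻¹; plus 1 excess pair × P = +16625 cm⁻¹; total -25623 cm⁻¹.
E(LS) − E(HS) = -25623 − (-15843) = -9780 cm⁻¹.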